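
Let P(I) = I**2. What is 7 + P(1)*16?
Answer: 23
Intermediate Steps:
7 + P(1)*16 = 7 + 1**2*16 = 7 + 1*16 = 7 + 16 = 23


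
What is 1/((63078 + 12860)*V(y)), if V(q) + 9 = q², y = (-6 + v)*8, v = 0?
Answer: 1/174277710 ≈ 5.7380e-9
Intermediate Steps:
y = -48 (y = (-6 + 0)*8 = -6*8 = -48)
V(q) = -9 + q²
1/((63078 + 12860)*V(y)) = 1/((63078 + 12860)*(-9 + (-48)²)) = 1/(75938*(-9 + 2304)) = (1/75938)/2295 = (1/75938)*(1/2295) = 1/174277710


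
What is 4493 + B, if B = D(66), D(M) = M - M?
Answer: 4493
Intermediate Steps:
D(M) = 0
B = 0
4493 + B = 4493 + 0 = 4493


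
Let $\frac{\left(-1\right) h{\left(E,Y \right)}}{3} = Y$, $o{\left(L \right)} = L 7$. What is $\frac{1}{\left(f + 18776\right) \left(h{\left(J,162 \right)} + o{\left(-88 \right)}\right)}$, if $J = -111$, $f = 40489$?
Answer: $- \frac{1}{65310030} \approx -1.5312 \cdot 10^{-8}$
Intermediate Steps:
$o{\left(L \right)} = 7 L$
$h{\left(E,Y \right)} = - 3 Y$
$\frac{1}{\left(f + 18776\right) \left(h{\left(J,162 \right)} + o{\left(-88 \right)}\right)} = \frac{1}{\left(40489 + 18776\right) \left(\left(-3\right) 162 + 7 \left(-88\right)\right)} = \frac{1}{59265 \left(-486 - 616\right)} = \frac{1}{59265 \left(-1102\right)} = \frac{1}{-65310030} = - \frac{1}{65310030}$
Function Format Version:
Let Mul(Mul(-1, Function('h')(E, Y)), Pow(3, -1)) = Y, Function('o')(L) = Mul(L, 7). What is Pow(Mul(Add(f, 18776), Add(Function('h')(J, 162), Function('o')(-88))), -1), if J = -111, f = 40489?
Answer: Rational(-1, 65310030) ≈ -1.5312e-8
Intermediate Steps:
Function('o')(L) = Mul(7, L)
Function('h')(E, Y) = Mul(-3, Y)
Pow(Mul(Add(f, 18776), Add(Function('h')(J, 162), Function('o')(-88))), -1) = Pow(Mul(Add(40489, 18776), Add(Mul(-3, 162), Mul(7, -88))), -1) = Pow(Mul(59265, Add(-486, -616)), -1) = Pow(Mul(59265, -1102), -1) = Pow(-65310030, -1) = Rational(-1, 65310030)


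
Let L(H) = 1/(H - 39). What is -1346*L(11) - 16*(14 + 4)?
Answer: -3359/14 ≈ -239.93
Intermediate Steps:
L(H) = 1/(-39 + H)
-1346*L(11) - 16*(14 + 4) = -1346/(-39 + 11) - 16*(14 + 4) = -1346/(-28) - 16*18 = -1346*(-1/28) - 288 = 673/14 - 288 = -3359/14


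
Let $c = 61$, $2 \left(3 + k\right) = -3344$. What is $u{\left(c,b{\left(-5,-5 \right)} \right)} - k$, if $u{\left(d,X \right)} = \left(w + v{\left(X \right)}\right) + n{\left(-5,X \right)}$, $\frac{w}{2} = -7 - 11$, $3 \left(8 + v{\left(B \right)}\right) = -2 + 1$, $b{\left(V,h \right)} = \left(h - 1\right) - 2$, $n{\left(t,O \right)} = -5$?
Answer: $\frac{4877}{3} \approx 1625.7$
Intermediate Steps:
$k = -1675$ ($k = -3 + \frac{1}{2} \left(-3344\right) = -3 - 1672 = -1675$)
$b{\left(V,h \right)} = -3 + h$ ($b{\left(V,h \right)} = \left(-1 + h\right) - 2 = -3 + h$)
$v{\left(B \right)} = - \frac{25}{3}$ ($v{\left(B \right)} = -8 + \frac{-2 + 1}{3} = -8 + \frac{1}{3} \left(-1\right) = -8 - \frac{1}{3} = - \frac{25}{3}$)
$w = -36$ ($w = 2 \left(-7 - 11\right) = 2 \left(-18\right) = -36$)
$u{\left(d,X \right)} = - \frac{148}{3}$ ($u{\left(d,X \right)} = \left(-36 - \frac{25}{3}\right) - 5 = - \frac{133}{3} - 5 = - \frac{148}{3}$)
$u{\left(c,b{\left(-5,-5 \right)} \right)} - k = - \frac{148}{3} - -1675 = - \frac{148}{3} + 1675 = \frac{4877}{3}$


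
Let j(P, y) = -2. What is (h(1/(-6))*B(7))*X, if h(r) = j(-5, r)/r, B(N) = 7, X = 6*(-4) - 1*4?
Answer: -2352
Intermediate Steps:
X = -28 (X = -24 - 4 = -28)
h(r) = -2/r
(h(1/(-6))*B(7))*X = (-2/(1/(-6))*7)*(-28) = (-2/(-⅙)*7)*(-28) = (-2*(-6)*7)*(-28) = (12*7)*(-28) = 84*(-28) = -2352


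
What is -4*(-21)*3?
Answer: 252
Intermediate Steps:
-4*(-21)*3 = 84*3 = 252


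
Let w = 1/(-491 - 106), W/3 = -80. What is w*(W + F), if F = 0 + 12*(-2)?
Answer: 88/199 ≈ 0.44221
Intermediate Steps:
F = -24 (F = 0 - 24 = -24)
W = -240 (W = 3*(-80) = -240)
w = -1/597 (w = 1/(-597) = -1/597 ≈ -0.0016750)
w*(W + F) = -(-240 - 24)/597 = -1/597*(-264) = 88/199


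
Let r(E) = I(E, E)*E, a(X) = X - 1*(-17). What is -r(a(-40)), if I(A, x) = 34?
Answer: 782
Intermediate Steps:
a(X) = 17 + X (a(X) = X + 17 = 17 + X)
r(E) = 34*E
-r(a(-40)) = -34*(17 - 40) = -34*(-23) = -1*(-782) = 782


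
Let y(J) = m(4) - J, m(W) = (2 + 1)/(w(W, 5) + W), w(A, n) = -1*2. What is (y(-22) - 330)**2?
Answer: 375769/4 ≈ 93942.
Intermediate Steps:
w(A, n) = -2
m(W) = 3/(-2 + W) (m(W) = (2 + 1)/(-2 + W) = 3/(-2 + W))
y(J) = 3/2 - J (y(J) = 3/(-2 + 4) - J = 3/2 - J)
(y(-22) - 330)**2 = ((3/2 - 1*(-22)) - 330)**2 = ((3/2 + 22) - 330)**2 = (47/2 - 330)**2 = (-613/2)**2 = 375769/4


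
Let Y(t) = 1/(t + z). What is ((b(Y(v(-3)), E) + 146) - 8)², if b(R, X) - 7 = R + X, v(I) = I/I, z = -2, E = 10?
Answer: 23716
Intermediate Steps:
v(I) = 1
Y(t) = 1/(-2 + t) (Y(t) = 1/(t - 2) = 1/(-2 + t))
b(R, X) = 7 + R + X (b(R, X) = 7 + (R + X) = 7 + R + X)
((b(Y(v(-3)), E) + 146) - 8)² = (((7 + 1/(-2 + 1) + 10) + 146) - 8)² = (((7 + 1/(-1) + 10) + 146) - 8)² = (((7 - 1 + 10) + 146) - 8)² = ((16 + 146) - 8)² = (162 - 8)² = 154² = 23716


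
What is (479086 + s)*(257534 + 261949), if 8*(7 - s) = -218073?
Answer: 2104330567611/8 ≈ 2.6304e+11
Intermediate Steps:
s = 218129/8 (s = 7 - ⅛*(-218073) = 7 + 218073/8 = 218129/8 ≈ 27266.)
(479086 + s)*(257534 + 261949) = (479086 + 218129/8)*(257534 + 261949) = (4050817/8)*519483 = 2104330567611/8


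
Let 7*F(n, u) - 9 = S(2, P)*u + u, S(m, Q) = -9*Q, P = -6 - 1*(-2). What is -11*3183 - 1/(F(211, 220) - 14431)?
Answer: -3251587277/92868 ≈ -35013.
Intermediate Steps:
P = -4 (P = -6 + 2 = -4)
F(n, u) = 9/7 + 37*u/7 (F(n, u) = 9/7 + ((-9*(-4))*u + u)/7 = 9/7 + (36*u + u)/7 = 9/7 + (37*u)/7 = 9/7 + 37*u/7)
-11*3183 - 1/(F(211, 220) - 14431) = -11*3183 - 1/((9/7 + (37/7)*220) - 14431) = -35013 - 1/((9/7 + 8140/7) - 14431) = -35013 - 1/(8149/7 - 14431) = -35013 - 1/(-92868/7) = -35013 - 1*(-7/92868) = -35013 + 7/92868 = -3251587277/92868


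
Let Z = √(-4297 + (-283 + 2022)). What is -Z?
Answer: -I*√2558 ≈ -50.577*I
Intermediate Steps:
Z = I*√2558 (Z = √(-4297 + 1739) = √(-2558) = I*√2558 ≈ 50.577*I)
-Z = -I*√2558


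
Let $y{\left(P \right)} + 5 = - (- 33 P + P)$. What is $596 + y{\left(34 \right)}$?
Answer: $1679$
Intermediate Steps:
$y{\left(P \right)} = -5 + 32 P$ ($y{\left(P \right)} = -5 - \left(- 33 P + P\right) = -5 - - 32 P = -5 + 32 P$)
$596 + y{\left(34 \right)} = 596 + \left(-5 + 32 \cdot 34\right) = 596 + \left(-5 + 1088\right) = 596 + 1083 = 1679$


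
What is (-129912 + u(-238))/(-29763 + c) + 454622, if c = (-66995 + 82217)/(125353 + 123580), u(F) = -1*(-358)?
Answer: 3368316490646536/7408977657 ≈ 4.5463e+5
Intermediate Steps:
u(F) = 358
c = 15222/248933 ≈ 0.061149
(-129912 + u(-238))/(-29763 + c) + 454622 = (-129912 + 358)/(-29763 + 15222/248933) + 454622 = -129554/(-7408977657/248933) + 454622 = -129554*(-248933/7408977657) + 454622 = 32250265882/7408977657 + 454622 = 3368316490646536/7408977657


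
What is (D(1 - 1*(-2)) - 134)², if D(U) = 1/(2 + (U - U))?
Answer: 71289/4 ≈ 17822.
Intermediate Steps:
D(U) = ½ (D(U) = 1/(2 + 0) = 1/2 = ½)
(D(1 - 1*(-2)) - 134)² = (½ - 134)² = (-267/2)² = 71289/4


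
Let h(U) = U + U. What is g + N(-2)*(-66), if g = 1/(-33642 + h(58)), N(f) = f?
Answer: 4425431/33526 ≈ 132.00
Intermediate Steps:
h(U) = 2*U
g = -1/33526 (g = 1/(-33642 + 2*58) = 1/(-33642 + 116) = 1/(-33526) = -1/33526 ≈ -2.9828e-5)
g + N(-2)*(-66) = -1/33526 - 2*(-66) = -1/33526 + 132 = 4425431/33526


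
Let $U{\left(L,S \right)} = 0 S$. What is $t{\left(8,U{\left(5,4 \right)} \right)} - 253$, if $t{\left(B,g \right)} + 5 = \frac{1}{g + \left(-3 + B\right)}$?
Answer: $- \frac{1289}{5} \approx -257.8$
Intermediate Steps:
$U{\left(L,S \right)} = 0$
$t{\left(B,g \right)} = -5 + \frac{1}{-3 + B + g}$ ($t{\left(B,g \right)} = -5 + \frac{1}{g + \left(-3 + B\right)} = -5 + \frac{1}{-3 + B + g}$)
$t{\left(8,U{\left(5,4 \right)} \right)} - 253 = \frac{16 - 40 - 0}{-3 + 8 + 0} - 253 = \frac{16 - 40 + 0}{5} - 253 = \frac{1}{5} \left(-24\right) - 253 = - \frac{24}{5} - 253 = - \frac{1289}{5}$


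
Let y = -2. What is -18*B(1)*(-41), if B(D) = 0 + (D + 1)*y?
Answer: -2952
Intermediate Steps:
B(D) = -2 - 2*D (B(D) = 0 + (D + 1)*(-2) = 0 + (1 + D)*(-2) = 0 + (-2 - 2*D) = -2 - 2*D)
-18*B(1)*(-41) = -18*(-2 - 2*1)*(-41) = -18*(-2 - 2)*(-41) = -18*(-4)*(-41) = 72*(-41) = -2952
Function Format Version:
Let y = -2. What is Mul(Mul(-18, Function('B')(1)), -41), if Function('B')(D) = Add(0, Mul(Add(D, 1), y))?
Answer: -2952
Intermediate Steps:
Function('B')(D) = Add(-2, Mul(-2, D)) (Function('B')(D) = Add(0, Mul(Add(D, 1), -2)) = Add(0, Mul(Add(1, D), -2)) = Add(0, Add(-2, Mul(-2, D))) = Add(-2, Mul(-2, D)))
Mul(Mul(-18, Function('B')(1)), -41) = Mul(Mul(-18, Add(-2, Mul(-2, 1))), -41) = Mul(Mul(-18, Add(-2, -2)), -41) = Mul(Mul(-18, -4), -41) = Mul(72, -41) = -2952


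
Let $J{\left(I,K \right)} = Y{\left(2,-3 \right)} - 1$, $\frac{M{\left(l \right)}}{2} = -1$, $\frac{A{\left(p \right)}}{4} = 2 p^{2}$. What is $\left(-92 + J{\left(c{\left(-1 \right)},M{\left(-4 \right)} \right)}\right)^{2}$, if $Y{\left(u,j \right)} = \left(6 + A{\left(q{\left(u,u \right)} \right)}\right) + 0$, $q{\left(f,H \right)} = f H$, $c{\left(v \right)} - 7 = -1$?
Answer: $1681$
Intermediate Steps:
$c{\left(v \right)} = 6$ ($c{\left(v \right)} = 7 - 1 = 6$)
$q{\left(f,H \right)} = H f$
$A{\left(p \right)} = 8 p^{2}$ ($A{\left(p \right)} = 4 \cdot 2 p^{2} = 8 p^{2}$)
$M{\left(l \right)} = -2$ ($M{\left(l \right)} = 2 \left(-1\right) = -2$)
$Y{\left(u,j \right)} = 6 + 8 u^{4}$ ($Y{\left(u,j \right)} = \left(6 + 8 \left(u u\right)^{2}\right) + 0 = \left(6 + 8 \left(u^{2}\right)^{2}\right) + 0 = \left(6 + 8 u^{4}\right) + 0 = 6 + 8 u^{4}$)
$J{\left(I,K \right)} = 133$ ($J{\left(I,K \right)} = \left(6 + 8 \cdot 2^{4}\right) - 1 = \left(6 + 8 \cdot 16\right) - 1 = \left(6 + 128\right) - 1 = 134 - 1 = 133$)
$\left(-92 + J{\left(c{\left(-1 \right)},M{\left(-4 \right)} \right)}\right)^{2} = \left(-92 + 133\right)^{2} = 41^{2} = 1681$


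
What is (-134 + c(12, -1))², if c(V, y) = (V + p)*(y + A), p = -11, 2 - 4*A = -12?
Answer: 69169/4 ≈ 17292.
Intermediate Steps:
A = 7/2 (A = ½ - ¼*(-12) = ½ + 3 = 7/2 ≈ 3.5000)
c(V, y) = (-11 + V)*(7/2 + y) (c(V, y) = (V - 11)*(y + 7/2) = (-11 + V)*(7/2 + y))
(-134 + c(12, -1))² = (-134 + (-77/2 - 11*(-1) + (7/2)*12 + 12*(-1)))² = (-134 + (-77/2 + 11 + 42 - 12))² = (-134 + 5/2)² = (-263/2)² = 69169/4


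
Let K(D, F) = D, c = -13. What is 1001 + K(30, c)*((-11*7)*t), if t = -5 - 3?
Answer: 19481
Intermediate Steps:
t = -8
1001 + K(30, c)*((-11*7)*t) = 1001 + 30*(-11*7*(-8)) = 1001 + 30*(-77*(-8)) = 1001 + 30*616 = 1001 + 18480 = 19481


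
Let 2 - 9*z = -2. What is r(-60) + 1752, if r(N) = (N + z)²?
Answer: 429208/81 ≈ 5298.9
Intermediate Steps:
z = 4/9 (z = 2/9 - ⅑*(-2) = 2/9 + 2/9 = 4/9 ≈ 0.44444)
r(N) = (4/9 + N)² (r(N) = (N + 4/9)² = (4/9 + N)²)
r(-60) + 1752 = (4 + 9*(-60))²/81 + 1752 = (4 - 540)²/81 + 1752 = (1/81)*(-536)² + 1752 = (1/81)*287296 + 1752 = 287296/81 + 1752 = 429208/81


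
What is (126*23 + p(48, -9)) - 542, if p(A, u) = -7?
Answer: 2349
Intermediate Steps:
(126*23 + p(48, -9)) - 542 = (126*23 - 7) - 542 = (2898 - 7) - 542 = 2891 - 542 = 2349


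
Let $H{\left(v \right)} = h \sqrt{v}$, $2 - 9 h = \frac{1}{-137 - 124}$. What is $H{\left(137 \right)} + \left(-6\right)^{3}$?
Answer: $-216 + \frac{523 \sqrt{137}}{2349} \approx -213.39$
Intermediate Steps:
$h = \frac{523}{2349}$ ($h = \frac{2}{9} - \frac{1}{9 \left(-137 - 124\right)} = \frac{2}{9} - \frac{1}{9 \left(-261\right)} = \frac{2}{9} - - \frac{1}{2349} = \frac{2}{9} + \frac{1}{2349} = \frac{523}{2349} \approx 0.22265$)
$H{\left(v \right)} = \frac{523 \sqrt{v}}{2349}$
$H{\left(137 \right)} + \left(-6\right)^{3} = \frac{523 \sqrt{137}}{2349} + \left(-6\right)^{3} = \frac{523 \sqrt{137}}{2349} - 216 = -216 + \frac{523 \sqrt{137}}{2349}$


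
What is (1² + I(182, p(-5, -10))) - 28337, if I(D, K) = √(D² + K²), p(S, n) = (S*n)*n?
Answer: -28336 + 2*√70781 ≈ -27804.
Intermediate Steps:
p(S, n) = S*n²
(1² + I(182, p(-5, -10))) - 28337 = (1² + √(182² + (-5*(-10)²)²)) - 28337 = (1 + √(33124 + (-5*100)²)) - 28337 = (1 + √(33124 + (-500)²)) - 28337 = (1 + √(33124 + 250000)) - 28337 = (1 + √283124) - 28337 = (1 + 2*√70781) - 28337 = -28336 + 2*√70781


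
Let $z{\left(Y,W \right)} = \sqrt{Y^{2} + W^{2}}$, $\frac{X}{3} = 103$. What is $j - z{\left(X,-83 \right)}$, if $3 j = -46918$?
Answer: $- \frac{46918}{3} - \sqrt{102370} \approx -15959.0$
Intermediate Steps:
$X = 309$ ($X = 3 \cdot 103 = 309$)
$j = - \frac{46918}{3}$ ($j = \frac{1}{3} \left(-46918\right) = - \frac{46918}{3} \approx -15639.0$)
$z{\left(Y,W \right)} = \sqrt{W^{2} + Y^{2}}$
$j - z{\left(X,-83 \right)} = - \frac{46918}{3} - \sqrt{\left(-83\right)^{2} + 309^{2}} = - \frac{46918}{3} - \sqrt{6889 + 95481} = - \frac{46918}{3} - \sqrt{102370}$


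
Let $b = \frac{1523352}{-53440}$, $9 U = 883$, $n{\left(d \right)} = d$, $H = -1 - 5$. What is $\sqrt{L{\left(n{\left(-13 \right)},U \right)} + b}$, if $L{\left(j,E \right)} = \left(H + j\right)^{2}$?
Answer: $\frac{\sqrt{3709171870}}{3340} \approx 18.234$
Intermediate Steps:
$H = -6$ ($H = -1 - 5 = -6$)
$U = \frac{883}{9}$ ($U = \frac{1}{9} \cdot 883 = \frac{883}{9} \approx 98.111$)
$L{\left(j,E \right)} = \left(-6 + j\right)^{2}$
$b = - \frac{190419}{6680}$ ($b = 1523352 \left(- \frac{1}{53440}\right) = - \frac{190419}{6680} \approx -28.506$)
$\sqrt{L{\left(n{\left(-13 \right)},U \right)} + b} = \sqrt{\left(-6 - 13\right)^{2} - \frac{190419}{6680}} = \sqrt{\left(-19\right)^{2} - \frac{190419}{6680}} = \sqrt{361 - \frac{190419}{6680}} = \sqrt{\frac{2221061}{6680}} = \frac{\sqrt{3709171870}}{3340}$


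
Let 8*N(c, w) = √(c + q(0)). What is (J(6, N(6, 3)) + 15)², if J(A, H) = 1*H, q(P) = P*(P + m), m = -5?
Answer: (120 + √6)²/64 ≈ 234.28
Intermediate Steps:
q(P) = P*(-5 + P) (q(P) = P*(P - 5) = P*(-5 + P))
N(c, w) = √c/8 (N(c, w) = √(c + 0*(-5 + 0))/8 = √(c + 0*(-5))/8 = √(c + 0)/8 = √c/8)
J(A, H) = H
(J(6, N(6, 3)) + 15)² = (√6/8 + 15)² = (15 + √6/8)²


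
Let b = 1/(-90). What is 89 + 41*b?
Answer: 7969/90 ≈ 88.544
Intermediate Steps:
b = -1/90 ≈ -0.011111
89 + 41*b = 89 + 41*(-1/90) = 89 - 41/90 = 7969/90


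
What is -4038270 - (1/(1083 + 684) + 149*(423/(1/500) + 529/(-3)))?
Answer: -62773552022/1767 ≈ -3.5526e+7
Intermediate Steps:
-4038270 - (1/(1083 + 684) + 149*(423/(1/500) + 529/(-3))) = -4038270 - (1/1767 + 149*(423/(1/500) + 529*(-⅓))) = -4038270 - (1/1767 + 149*(423*500 - 529/3)) = -4038270 - (1/1767 + 149*(211500 - 529/3)) = -4038270 - (1/1767 + 149*(633971/3)) = -4038270 - (1/1767 + 94461679/3) = -4038270 - 1*55637928932/1767 = -4038270 - 55637928932/1767 = -62773552022/1767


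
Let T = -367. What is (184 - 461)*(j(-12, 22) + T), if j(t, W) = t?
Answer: 104983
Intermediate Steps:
(184 - 461)*(j(-12, 22) + T) = (184 - 461)*(-12 - 367) = -277*(-379) = 104983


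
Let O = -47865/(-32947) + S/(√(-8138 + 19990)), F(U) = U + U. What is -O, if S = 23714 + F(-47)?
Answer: -47865/32947 - 11810*√2963/2963 ≈ -218.42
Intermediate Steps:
F(U) = 2*U
S = 23620 (S = 23714 + 2*(-47) = 23714 - 94 = 23620)
O = 47865/32947 + 11810*√2963/2963 (O = -47865/(-32947) + 23620/(√(-8138 + 19990)) = -47865*(-1/32947) + 23620/(√11852) = 47865/32947 + 23620/((2*√2963)) = 47865/32947 + 23620*(√2963/5926) = 47865/32947 + 11810*√2963/2963 ≈ 218.42)
-O = -(47865/32947 + 11810*√2963/2963) = -47865/32947 - 11810*√2963/2963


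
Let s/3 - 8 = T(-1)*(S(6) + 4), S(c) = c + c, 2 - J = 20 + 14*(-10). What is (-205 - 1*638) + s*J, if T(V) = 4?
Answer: 25509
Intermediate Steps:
J = 122 (J = 2 - (20 + 14*(-10)) = 2 - (20 - 140) = 2 - 1*(-120) = 2 + 120 = 122)
S(c) = 2*c
s = 216 (s = 24 + 3*(4*(2*6 + 4)) = 24 + 3*(4*(12 + 4)) = 24 + 3*(4*16) = 24 + 3*64 = 24 + 192 = 216)
(-205 - 1*638) + s*J = (-205 - 1*638) + 216*122 = (-205 - 638) + 26352 = -843 + 26352 = 25509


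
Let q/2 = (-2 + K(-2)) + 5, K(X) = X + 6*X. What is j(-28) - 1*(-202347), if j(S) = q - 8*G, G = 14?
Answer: 202213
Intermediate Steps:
K(X) = 7*X
q = -22 (q = 2*((-2 + 7*(-2)) + 5) = 2*((-2 - 14) + 5) = 2*(-16 + 5) = 2*(-11) = -22)
j(S) = -134 (j(S) = -22 - 8*14 = -22 - 112 = -134)
j(-28) - 1*(-202347) = -134 - 1*(-202347) = -134 + 202347 = 202213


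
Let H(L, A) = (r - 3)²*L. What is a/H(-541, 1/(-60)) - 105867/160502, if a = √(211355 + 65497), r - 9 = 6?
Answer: -105867/160502 - √69213/38952 ≈ -0.66635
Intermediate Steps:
r = 15 (r = 9 + 6 = 15)
a = 2*√69213 (a = √276852 = 2*√69213 ≈ 526.17)
H(L, A) = 144*L (H(L, A) = (15 - 3)²*L = 12²*L = 144*L)
a/H(-541, 1/(-60)) - 105867/160502 = (2*√69213)/((144*(-541))) - 105867/160502 = (2*√69213)/(-77904) - 105867*1/160502 = (2*√69213)*(-1/77904) - 105867/160502 = -√69213/38952 - 105867/160502 = -105867/160502 - √69213/38952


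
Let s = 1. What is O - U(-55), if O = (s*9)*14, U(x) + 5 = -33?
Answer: 164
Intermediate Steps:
U(x) = -38 (U(x) = -5 - 33 = -38)
O = 126 (O = (1*9)*14 = 9*14 = 126)
O - U(-55) = 126 - 1*(-38) = 126 + 38 = 164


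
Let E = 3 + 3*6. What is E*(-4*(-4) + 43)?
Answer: 1239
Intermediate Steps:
E = 21 (E = 3 + 18 = 21)
E*(-4*(-4) + 43) = 21*(-4*(-4) + 43) = 21*(16 + 43) = 21*59 = 1239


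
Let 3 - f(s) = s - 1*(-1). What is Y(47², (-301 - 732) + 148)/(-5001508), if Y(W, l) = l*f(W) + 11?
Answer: -976603/2500754 ≈ -0.39052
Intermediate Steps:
f(s) = 2 - s (f(s) = 3 - (s - 1*(-1)) = 3 - (s + 1) = 3 - (1 + s) = 3 + (-1 - s) = 2 - s)
Y(W, l) = 11 + l*(2 - W) (Y(W, l) = l*(2 - W) + 11 = 11 + l*(2 - W))
Y(47², (-301 - 732) + 148)/(-5001508) = (11 - ((-301 - 732) + 148)*(-2 + 47²))/(-5001508) = (11 - (-1033 + 148)*(-2 + 2209))*(-1/5001508) = (11 - 1*(-885)*2207)*(-1/5001508) = (11 + 1953195)*(-1/5001508) = 1953206*(-1/5001508) = -976603/2500754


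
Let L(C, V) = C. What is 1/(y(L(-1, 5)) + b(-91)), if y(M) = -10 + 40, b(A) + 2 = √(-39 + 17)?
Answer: 14/403 - I*√22/806 ≈ 0.034739 - 0.0058194*I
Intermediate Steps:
b(A) = -2 + I*√22 (b(A) = -2 + √(-39 + 17) = -2 + √(-22) = -2 + I*√22)
y(M) = 30
1/(y(L(-1, 5)) + b(-91)) = 1/(30 + (-2 + I*√22)) = 1/(28 + I*√22)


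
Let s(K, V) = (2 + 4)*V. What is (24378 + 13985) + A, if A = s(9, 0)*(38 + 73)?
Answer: 38363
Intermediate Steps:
s(K, V) = 6*V
A = 0 (A = (6*0)*(38 + 73) = 0*111 = 0)
(24378 + 13985) + A = (24378 + 13985) + 0 = 38363 + 0 = 38363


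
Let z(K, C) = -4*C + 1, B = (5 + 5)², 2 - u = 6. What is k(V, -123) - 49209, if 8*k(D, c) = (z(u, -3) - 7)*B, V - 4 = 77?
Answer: -49134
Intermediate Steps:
u = -4 (u = 2 - 1*6 = 2 - 6 = -4)
B = 100 (B = 10² = 100)
V = 81 (V = 4 + 77 = 81)
z(K, C) = 1 - 4*C
k(D, c) = 75 (k(D, c) = (((1 - 4*(-3)) - 7)*100)/8 = (((1 + 12) - 7)*100)/8 = ((13 - 7)*100)/8 = (6*100)/8 = (⅛)*600 = 75)
k(V, -123) - 49209 = 75 - 49209 = -49134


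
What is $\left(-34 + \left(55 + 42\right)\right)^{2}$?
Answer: $3969$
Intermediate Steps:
$\left(-34 + \left(55 + 42\right)\right)^{2} = \left(-34 + 97\right)^{2} = 63^{2} = 3969$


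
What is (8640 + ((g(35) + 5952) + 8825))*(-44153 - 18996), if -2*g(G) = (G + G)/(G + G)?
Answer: -2957457117/2 ≈ -1.4787e+9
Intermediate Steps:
g(G) = -1/2 (g(G) = -(G + G)/(2*(G + G)) = -2*G/(2*(2*G)) = -2*G*1/(2*G)/2 = -1/2*1 = -1/2)
(8640 + ((g(35) + 5952) + 8825))*(-44153 - 18996) = (8640 + ((-1/2 + 5952) + 8825))*(-44153 - 18996) = (8640 + (11903/2 + 8825))*(-63149) = (8640 + 29553/2)*(-63149) = (46833/2)*(-63149) = -2957457117/2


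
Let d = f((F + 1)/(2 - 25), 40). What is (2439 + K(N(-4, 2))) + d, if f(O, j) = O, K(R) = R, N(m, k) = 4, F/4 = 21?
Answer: 56104/23 ≈ 2439.3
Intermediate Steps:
F = 84 (F = 4*21 = 84)
d = -85/23 (d = (84 + 1)/(2 - 25) = 85/(-23) = 85*(-1/23) = -85/23 ≈ -3.6957)
(2439 + K(N(-4, 2))) + d = (2439 + 4) - 85/23 = 2443 - 85/23 = 56104/23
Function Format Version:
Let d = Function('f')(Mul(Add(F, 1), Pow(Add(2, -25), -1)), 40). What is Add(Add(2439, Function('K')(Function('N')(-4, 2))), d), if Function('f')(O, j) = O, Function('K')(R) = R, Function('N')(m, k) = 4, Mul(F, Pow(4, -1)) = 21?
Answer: Rational(56104, 23) ≈ 2439.3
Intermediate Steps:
F = 84 (F = Mul(4, 21) = 84)
d = Rational(-85, 23) (d = Mul(Add(84, 1), Pow(Add(2, -25), -1)) = Mul(85, Pow(-23, -1)) = Mul(85, Rational(-1, 23)) = Rational(-85, 23) ≈ -3.6957)
Add(Add(2439, Function('K')(Function('N')(-4, 2))), d) = Add(Add(2439, 4), Rational(-85, 23)) = Add(2443, Rational(-85, 23)) = Rational(56104, 23)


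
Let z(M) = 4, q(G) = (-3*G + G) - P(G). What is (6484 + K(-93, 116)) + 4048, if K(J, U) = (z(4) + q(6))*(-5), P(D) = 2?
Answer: 10582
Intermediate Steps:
q(G) = -2 - 2*G (q(G) = (-3*G + G) - 1*2 = -2*G - 2 = -2 - 2*G)
K(J, U) = 50 (K(J, U) = (4 + (-2 - 2*6))*(-5) = (4 + (-2 - 12))*(-5) = (4 - 14)*(-5) = -10*(-5) = 50)
(6484 + K(-93, 116)) + 4048 = (6484 + 50) + 4048 = 6534 + 4048 = 10582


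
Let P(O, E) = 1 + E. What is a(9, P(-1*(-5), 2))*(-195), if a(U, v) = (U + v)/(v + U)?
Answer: -195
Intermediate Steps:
a(U, v) = 1 (a(U, v) = (U + v)/(U + v) = 1)
a(9, P(-1*(-5), 2))*(-195) = 1*(-195) = -195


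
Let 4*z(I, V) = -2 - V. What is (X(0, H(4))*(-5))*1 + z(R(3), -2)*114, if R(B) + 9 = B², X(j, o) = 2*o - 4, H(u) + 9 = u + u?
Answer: 30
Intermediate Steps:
H(u) = -9 + 2*u (H(u) = -9 + (u + u) = -9 + 2*u)
X(j, o) = -4 + 2*o
R(B) = -9 + B²
z(I, V) = -½ - V/4 (z(I, V) = (-2 - V)/4 = -½ - V/4)
(X(0, H(4))*(-5))*1 + z(R(3), -2)*114 = ((-4 + 2*(-9 + 2*4))*(-5))*1 + (-½ - ¼*(-2))*114 = ((-4 + 2*(-9 + 8))*(-5))*1 + (-½ + ½)*114 = ((-4 + 2*(-1))*(-5))*1 + 0*114 = ((-4 - 2)*(-5))*1 + 0 = -6*(-5)*1 + 0 = 30*1 + 0 = 30 + 0 = 30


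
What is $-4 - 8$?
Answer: $-12$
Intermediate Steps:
$-4 - 8 = -12$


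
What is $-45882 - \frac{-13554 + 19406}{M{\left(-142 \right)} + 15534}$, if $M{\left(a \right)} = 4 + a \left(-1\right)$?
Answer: $- \frac{25694129}{560} \approx -45882.0$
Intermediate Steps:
$M{\left(a \right)} = 4 - a$
$-45882 - \frac{-13554 + 19406}{M{\left(-142 \right)} + 15534} = -45882 - \frac{-13554 + 19406}{\left(4 - -142\right) + 15534} = -45882 - \frac{5852}{\left(4 + 142\right) + 15534} = -45882 - \frac{5852}{146 + 15534} = -45882 - \frac{5852}{15680} = -45882 - 5852 \cdot \frac{1}{15680} = -45882 - \frac{209}{560} = - \frac{25694129}{560}$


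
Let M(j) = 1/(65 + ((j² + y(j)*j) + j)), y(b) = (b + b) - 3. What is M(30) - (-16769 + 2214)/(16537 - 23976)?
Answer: -39363836/20122495 ≈ -1.9562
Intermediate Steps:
y(b) = -3 + 2*b (y(b) = 2*b - 3 = -3 + 2*b)
M(j) = 1/(65 + j + j² + j*(-3 + 2*j)) (M(j) = 1/(65 + ((j² + (-3 + 2*j)*j) + j)) = 1/(65 + ((j² + j*(-3 + 2*j)) + j)) = 1/(65 + (j + j² + j*(-3 + 2*j))) = 1/(65 + j + j² + j*(-3 + 2*j)))
M(30) - (-16769 + 2214)/(16537 - 23976) = 1/(65 - 2*30 + 3*30²) - (-16769 + 2214)/(16537 - 23976) = 1/(65 - 60 + 3*900) - (-14555)/(-7439) = 1/(65 - 60 + 2700) - (-14555)*(-1)/7439 = 1/2705 - 1*14555/7439 = 1/2705 - 14555/7439 = -39363836/20122495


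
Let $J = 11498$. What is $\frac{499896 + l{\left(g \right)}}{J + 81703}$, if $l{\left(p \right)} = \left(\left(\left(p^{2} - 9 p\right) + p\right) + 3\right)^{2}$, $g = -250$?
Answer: $\frac{1387045635}{31067} \approx 44647.0$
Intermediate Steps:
$l{\left(p \right)} = \left(3 + p^{2} - 8 p\right)^{2}$ ($l{\left(p \right)} = \left(\left(p^{2} - 8 p\right) + 3\right)^{2} = \left(3 + p^{2} - 8 p\right)^{2}$)
$\frac{499896 + l{\left(g \right)}}{J + 81703} = \frac{499896 + \left(3 + \left(-250\right)^{2} - -2000\right)^{2}}{11498 + 81703} = \frac{499896 + \left(3 + 62500 + 2000\right)^{2}}{93201} = \left(499896 + 64503^{2}\right) \frac{1}{93201} = \left(499896 + 4160637009\right) \frac{1}{93201} = 4161136905 \cdot \frac{1}{93201} = \frac{1387045635}{31067}$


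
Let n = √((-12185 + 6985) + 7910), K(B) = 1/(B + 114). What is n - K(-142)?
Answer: 1/28 + √2710 ≈ 52.093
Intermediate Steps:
K(B) = 1/(114 + B)
n = √2710 (n = √(-5200 + 7910) = √2710 ≈ 52.058)
n - K(-142) = √2710 - 1/(114 - 142) = √2710 - 1/(-28) = √2710 - 1*(-1/28) = √2710 + 1/28 = 1/28 + √2710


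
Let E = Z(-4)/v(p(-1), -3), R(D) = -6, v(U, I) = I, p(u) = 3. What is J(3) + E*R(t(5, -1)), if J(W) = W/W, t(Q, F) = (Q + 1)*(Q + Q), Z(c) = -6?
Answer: -11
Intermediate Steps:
t(Q, F) = 2*Q*(1 + Q) (t(Q, F) = (1 + Q)*(2*Q) = 2*Q*(1 + Q))
J(W) = 1
E = 2 (E = -6/(-3) = -6*(-⅓) = 2)
J(3) + E*R(t(5, -1)) = 1 + 2*(-6) = 1 - 12 = -11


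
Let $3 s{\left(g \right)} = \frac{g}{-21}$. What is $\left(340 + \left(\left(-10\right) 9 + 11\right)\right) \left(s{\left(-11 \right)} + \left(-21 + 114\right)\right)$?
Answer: $\frac{170230}{7} \approx 24319.0$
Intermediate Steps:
$s{\left(g \right)} = - \frac{g}{63}$ ($s{\left(g \right)} = \frac{g \frac{1}{-21}}{3} = \frac{g \left(- \frac{1}{21}\right)}{3} = \frac{\left(- \frac{1}{21}\right) g}{3} = - \frac{g}{63}$)
$\left(340 + \left(\left(-10\right) 9 + 11\right)\right) \left(s{\left(-11 \right)} + \left(-21 + 114\right)\right) = \left(340 + \left(\left(-10\right) 9 + 11\right)\right) \left(\left(- \frac{1}{63}\right) \left(-11\right) + \left(-21 + 114\right)\right) = \left(340 + \left(-90 + 11\right)\right) \left(\frac{11}{63} + 93\right) = \left(340 - 79\right) \frac{5870}{63} = 261 \cdot \frac{5870}{63} = \frac{170230}{7}$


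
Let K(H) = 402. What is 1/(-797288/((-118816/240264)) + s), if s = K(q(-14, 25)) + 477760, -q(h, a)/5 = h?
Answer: 79/165141556 ≈ 4.7838e-7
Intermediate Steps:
q(h, a) = -5*h
s = 478162 (s = 402 + 477760 = 478162)
1/(-797288/((-118816/240264)) + s) = 1/(-797288/((-118816/240264)) + 478162) = 1/(-797288/((-118816*1/240264)) + 478162) = 1/(-797288/(-316/639) + 478162) = 1/(-797288*(-639/316) + 478162) = 1/(127366758/79 + 478162) = 1/(165141556/79) = 79/165141556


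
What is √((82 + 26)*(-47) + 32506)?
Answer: √27430 ≈ 165.62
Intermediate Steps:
√((82 + 26)*(-47) + 32506) = √(108*(-47) + 32506) = √(-5076 + 32506) = √27430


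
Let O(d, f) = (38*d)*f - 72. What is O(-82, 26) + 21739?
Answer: -59349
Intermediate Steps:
O(d, f) = -72 + 38*d*f (O(d, f) = 38*d*f - 72 = -72 + 38*d*f)
O(-82, 26) + 21739 = (-72 + 38*(-82)*26) + 21739 = (-72 - 81016) + 21739 = -81088 + 21739 = -59349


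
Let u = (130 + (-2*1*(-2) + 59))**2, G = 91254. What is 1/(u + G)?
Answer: 1/128503 ≈ 7.7819e-6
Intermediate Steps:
u = 37249 (u = (130 + (-2*(-2) + 59))**2 = (130 + (4 + 59))**2 = (130 + 63)**2 = 193**2 = 37249)
1/(u + G) = 1/(37249 + 91254) = 1/128503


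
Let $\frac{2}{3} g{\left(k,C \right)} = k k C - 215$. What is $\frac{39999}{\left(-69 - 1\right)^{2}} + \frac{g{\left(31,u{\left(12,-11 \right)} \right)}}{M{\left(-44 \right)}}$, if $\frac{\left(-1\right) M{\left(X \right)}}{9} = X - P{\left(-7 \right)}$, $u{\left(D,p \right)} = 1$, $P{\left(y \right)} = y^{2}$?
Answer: $\frac{12987421}{1367100} \approx 9.5$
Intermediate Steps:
$g{\left(k,C \right)} = - \frac{645}{2} + \frac{3 C k^{2}}{2}$ ($g{\left(k,C \right)} = \frac{3 \left(k k C - 215\right)}{2} = \frac{3 \left(k^{2} C - 215\right)}{2} = \frac{3 \left(C k^{2} - 215\right)}{2} = \frac{3 \left(-215 + C k^{2}\right)}{2} = - \frac{645}{2} + \frac{3 C k^{2}}{2}$)
$M{\left(X \right)} = 441 - 9 X$ ($M{\left(X \right)} = - 9 \left(X - \left(-7\right)^{2}\right) = - 9 \left(X - 49\right) = - 9 \left(-49 + X\right) = 441 - 9 X$)
$\frac{39999}{\left(-69 - 1\right)^{2}} + \frac{g{\left(31,u{\left(12,-11 \right)} \right)}}{M{\left(-44 \right)}} = \frac{39999}{\left(-69 - 1\right)^{2}} + \frac{- \frac{645}{2} + \frac{3}{2} \cdot 1 \cdot 31^{2}}{441 - -396} = \frac{39999}{\left(-70\right)^{2}} + \frac{- \frac{645}{2} + \frac{3}{2} \cdot 1 \cdot 961}{441 + 396} = \frac{39999}{4900} + \frac{- \frac{645}{2} + \frac{2883}{2}}{837} = 39999 \cdot \frac{1}{4900} + 1119 \cdot \frac{1}{837} = \frac{39999}{4900} + \frac{373}{279} = \frac{12987421}{1367100}$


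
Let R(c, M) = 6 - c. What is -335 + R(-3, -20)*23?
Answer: -128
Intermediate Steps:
-335 + R(-3, -20)*23 = -335 + (6 - 1*(-3))*23 = -335 + (6 + 3)*23 = -335 + 9*23 = -335 + 207 = -128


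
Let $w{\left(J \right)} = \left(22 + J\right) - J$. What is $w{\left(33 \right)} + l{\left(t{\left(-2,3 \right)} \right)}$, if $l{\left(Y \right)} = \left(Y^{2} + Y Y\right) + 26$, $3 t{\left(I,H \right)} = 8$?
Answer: $\frac{560}{9} \approx 62.222$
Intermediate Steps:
$t{\left(I,H \right)} = \frac{8}{3}$ ($t{\left(I,H \right)} = \frac{1}{3} \cdot 8 = \frac{8}{3}$)
$l{\left(Y \right)} = 26 + 2 Y^{2}$ ($l{\left(Y \right)} = \left(Y^{2} + Y^{2}\right) + 26 = 2 Y^{2} + 26 = 26 + 2 Y^{2}$)
$w{\left(J \right)} = 22$
$w{\left(33 \right)} + l{\left(t{\left(-2,3 \right)} \right)} = 22 + \left(26 + 2 \left(\frac{8}{3}\right)^{2}\right) = 22 + \left(26 + 2 \cdot \frac{64}{9}\right) = 22 + \left(26 + \frac{128}{9}\right) = 22 + \frac{362}{9} = \frac{560}{9}$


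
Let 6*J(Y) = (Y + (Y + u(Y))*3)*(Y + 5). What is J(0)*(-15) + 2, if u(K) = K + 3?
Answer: -221/2 ≈ -110.50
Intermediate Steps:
u(K) = 3 + K
J(Y) = (5 + Y)*(9 + 7*Y)/6 (J(Y) = ((Y + (Y + (3 + Y))*3)*(Y + 5))/6 = ((Y + (3 + 2*Y)*3)*(5 + Y))/6 = ((Y + (9 + 6*Y))*(5 + Y))/6 = ((9 + 7*Y)*(5 + Y))/6 = ((5 + Y)*(9 + 7*Y))/6 = (5 + Y)*(9 + 7*Y)/6)
J(0)*(-15) + 2 = (15/2 + (7/6)*0**2 + (22/3)*0)*(-15) + 2 = (15/2 + (7/6)*0 + 0)*(-15) + 2 = (15/2 + 0 + 0)*(-15) + 2 = (15/2)*(-15) + 2 = -225/2 + 2 = -221/2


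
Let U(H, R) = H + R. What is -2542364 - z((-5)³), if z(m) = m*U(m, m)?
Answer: -2573614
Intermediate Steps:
z(m) = 2*m² (z(m) = m*(m + m) = m*(2*m) = 2*m²)
-2542364 - z((-5)³) = -2542364 - 2*((-5)³)² = -2542364 - 2*(-125)² = -2542364 - 2*15625 = -2542364 - 1*31250 = -2542364 - 31250 = -2573614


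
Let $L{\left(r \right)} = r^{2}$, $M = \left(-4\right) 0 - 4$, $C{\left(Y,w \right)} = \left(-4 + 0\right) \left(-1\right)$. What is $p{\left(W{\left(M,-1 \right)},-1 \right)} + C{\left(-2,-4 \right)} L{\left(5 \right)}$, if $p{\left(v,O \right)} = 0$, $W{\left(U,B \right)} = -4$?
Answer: $100$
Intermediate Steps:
$C{\left(Y,w \right)} = 4$ ($C{\left(Y,w \right)} = \left(-4\right) \left(-1\right) = 4$)
$M = -4$ ($M = 0 - 4 = -4$)
$p{\left(W{\left(M,-1 \right)},-1 \right)} + C{\left(-2,-4 \right)} L{\left(5 \right)} = 0 + 4 \cdot 5^{2} = 0 + 4 \cdot 25 = 0 + 100 = 100$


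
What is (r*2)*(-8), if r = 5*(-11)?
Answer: 880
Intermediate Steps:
r = -55
(r*2)*(-8) = -55*2*(-8) = -110*(-8) = 880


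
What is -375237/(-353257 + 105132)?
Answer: 375237/248125 ≈ 1.5123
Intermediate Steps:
-375237/(-353257 + 105132) = -375237/(-248125) = -375237*(-1/248125) = 375237/248125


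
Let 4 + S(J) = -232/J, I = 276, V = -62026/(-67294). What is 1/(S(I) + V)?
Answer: -2321643/9098201 ≈ -0.25518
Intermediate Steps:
V = 31013/33647 (V = -62026*(-1/67294) = 31013/33647 ≈ 0.92172)
S(J) = -4 - 232/J
1/(S(I) + V) = 1/((-4 - 232/276) + 31013/33647) = 1/((-4 - 232*1/276) + 31013/33647) = 1/((-4 - 58/69) + 31013/33647) = 1/(-334/69 + 31013/33647) = 1/(-9098201/2321643) = -2321643/9098201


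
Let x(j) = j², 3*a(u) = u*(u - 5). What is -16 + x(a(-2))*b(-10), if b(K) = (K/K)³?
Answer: 52/9 ≈ 5.7778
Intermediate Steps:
b(K) = 1 (b(K) = 1³ = 1)
a(u) = u*(-5 + u)/3 (a(u) = (u*(u - 5))/3 = (u*(-5 + u))/3 = u*(-5 + u)/3)
-16 + x(a(-2))*b(-10) = -16 + ((⅓)*(-2)*(-5 - 2))²*1 = -16 + ((⅓)*(-2)*(-7))²*1 = -16 + (14/3)²*1 = -16 + (196/9)*1 = -16 + 196/9 = 52/9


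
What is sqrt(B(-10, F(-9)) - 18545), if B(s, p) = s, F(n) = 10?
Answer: I*sqrt(18555) ≈ 136.22*I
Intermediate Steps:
sqrt(B(-10, F(-9)) - 18545) = sqrt(-10 - 18545) = sqrt(-18555) = I*sqrt(18555)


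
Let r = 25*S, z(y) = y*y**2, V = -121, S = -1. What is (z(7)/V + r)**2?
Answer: 11343424/14641 ≈ 774.77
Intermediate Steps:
z(y) = y**3
r = -25 (r = 25*(-1) = -25)
(z(7)/V + r)**2 = (7**3/(-121) - 25)**2 = (343*(-1/121) - 25)**2 = (-343/121 - 25)**2 = (-3368/121)**2 = 11343424/14641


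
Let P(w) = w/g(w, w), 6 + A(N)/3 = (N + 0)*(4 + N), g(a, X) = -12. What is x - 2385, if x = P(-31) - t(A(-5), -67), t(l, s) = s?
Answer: -27785/12 ≈ -2315.4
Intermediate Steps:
A(N) = -18 + 3*N*(4 + N) (A(N) = -18 + 3*((N + 0)*(4 + N)) = -18 + 3*(N*(4 + N)) = -18 + 3*N*(4 + N))
P(w) = -w/12 (P(w) = w/(-12) = w*(-1/12) = -w/12)
x = 835/12 (x = -1/12*(-31) - 1*(-67) = 31/12 + 67 = 835/12 ≈ 69.583)
x - 2385 = 835/12 - 2385 = -27785/12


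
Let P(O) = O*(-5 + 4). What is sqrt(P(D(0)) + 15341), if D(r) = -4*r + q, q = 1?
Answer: 2*sqrt(3835) ≈ 123.85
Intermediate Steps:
D(r) = 1 - 4*r (D(r) = -4*r + 1 = 1 - 4*r)
P(O) = -O (P(O) = O*(-1) = -O)
sqrt(P(D(0)) + 15341) = sqrt(-(1 - 4*0) + 15341) = sqrt(-(1 + 0) + 15341) = sqrt(-1*1 + 15341) = sqrt(-1 + 15341) = sqrt(15340) = 2*sqrt(3835)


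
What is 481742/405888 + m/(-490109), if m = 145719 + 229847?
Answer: 41834178635/99464680896 ≈ 0.42059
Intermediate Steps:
m = 375566
481742/405888 + m/(-490109) = 481742/405888 + 375566/(-490109) = 481742*(1/405888) + 375566*(-1/490109) = 240871/202944 - 375566/490109 = 41834178635/99464680896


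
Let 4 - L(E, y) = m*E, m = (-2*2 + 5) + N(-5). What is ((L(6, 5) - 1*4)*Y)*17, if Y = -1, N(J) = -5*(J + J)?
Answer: 5202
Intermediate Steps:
N(J) = -10*J
m = 51 (m = (-2*2 + 5) - 10*(-5) = (-4 + 5) + 50 = 1 + 50 = 51)
L(E, y) = 4 - 51*E
((L(6, 5) - 1*4)*Y)*17 = (((4 - 51*6) - 1*4)*(-1))*17 = (((4 - 306) - 4)*(-1))*17 = ((-302 - 4)*(-1))*17 = -306*(-1)*17 = 306*17 = 5202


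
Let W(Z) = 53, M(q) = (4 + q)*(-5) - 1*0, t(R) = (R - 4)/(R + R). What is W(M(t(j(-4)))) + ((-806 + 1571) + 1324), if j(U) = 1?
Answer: 2142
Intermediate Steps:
t(R) = (-4 + R)/(2*R) (t(R) = (-4 + R)/((2*R)) = (-4 + R)*(1/(2*R)) = (-4 + R)/(2*R))
M(q) = -20 - 5*q (M(q) = (-20 - 5*q) + 0 = -20 - 5*q)
W(M(t(j(-4)))) + ((-806 + 1571) + 1324) = 53 + ((-806 + 1571) + 1324) = 53 + (765 + 1324) = 53 + 2089 = 2142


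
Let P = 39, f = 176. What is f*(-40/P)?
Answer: -7040/39 ≈ -180.51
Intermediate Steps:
f*(-40/P) = 176*(-40/39) = -7040/39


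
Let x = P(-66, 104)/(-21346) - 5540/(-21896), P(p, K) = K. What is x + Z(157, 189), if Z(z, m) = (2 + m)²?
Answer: 163952347263/4494154 ≈ 36481.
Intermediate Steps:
x = 1115189/4494154 (x = 104/(-21346) - 5540/(-21896) = 104*(-1/21346) - 5540*(-1/21896) = -4/821 + 1385/5474 = 1115189/4494154 ≈ 0.24814)
x + Z(157, 189) = 1115189/4494154 + (2 + 189)² = 1115189/4494154 + 191² = 1115189/4494154 + 36481 = 163952347263/4494154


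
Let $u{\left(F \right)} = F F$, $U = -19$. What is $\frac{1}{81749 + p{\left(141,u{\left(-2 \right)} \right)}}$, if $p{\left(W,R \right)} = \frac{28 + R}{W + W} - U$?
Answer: $\frac{141}{11529304} \approx 1.223 \cdot 10^{-5}$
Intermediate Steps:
$u{\left(F \right)} = F^{2}$
$p{\left(W,R \right)} = 19 + \frac{28 + R}{2 W}$ ($p{\left(W,R \right)} = \frac{28 + R}{W + W} - -19 = \frac{28 + R}{2 W} + 19 = 19 + \frac{28 + R}{2 W}$)
$\frac{1}{81749 + p{\left(141,u{\left(-2 \right)} \right)}} = \frac{1}{81749 + \frac{28 + \left(-2\right)^{2} + 38 \cdot 141}{2 \cdot 141}} = \frac{1}{81749 + \frac{1}{2} \cdot \frac{1}{141} \left(28 + 4 + 5358\right)} = \frac{1}{81749 + \frac{1}{2} \cdot \frac{1}{141} \cdot 5390} = \frac{1}{81749 + \frac{2695}{141}} = \frac{1}{\frac{11529304}{141}} = \frac{141}{11529304}$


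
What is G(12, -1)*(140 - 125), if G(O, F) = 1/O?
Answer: 5/4 ≈ 1.2500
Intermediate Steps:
G(12, -1)*(140 - 125) = (140 - 125)/12 = (1/12)*15 = 5/4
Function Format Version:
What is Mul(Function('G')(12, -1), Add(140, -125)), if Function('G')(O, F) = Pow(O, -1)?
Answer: Rational(5, 4) ≈ 1.2500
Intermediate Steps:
Mul(Function('G')(12, -1), Add(140, -125)) = Mul(Pow(12, -1), Add(140, -125)) = Mul(Rational(1, 12), 15) = Rational(5, 4)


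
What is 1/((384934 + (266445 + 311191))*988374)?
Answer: 1/951379161180 ≈ 1.0511e-12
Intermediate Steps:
1/((384934 + (266445 + 311191))*988374) = (1/988374)/(384934 + 577636) = (1/988374)/962570 = (1/962570)*(1/988374) = 1/951379161180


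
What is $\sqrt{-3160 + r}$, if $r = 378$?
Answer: $i \sqrt{2782} \approx 52.745 i$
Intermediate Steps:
$\sqrt{-3160 + r} = \sqrt{-3160 + 378} = \sqrt{-2782} = i \sqrt{2782}$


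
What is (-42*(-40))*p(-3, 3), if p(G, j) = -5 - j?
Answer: -13440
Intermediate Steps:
(-42*(-40))*p(-3, 3) = (-42*(-40))*(-5 - 1*3) = 1680*(-5 - 3) = 1680*(-8) = -13440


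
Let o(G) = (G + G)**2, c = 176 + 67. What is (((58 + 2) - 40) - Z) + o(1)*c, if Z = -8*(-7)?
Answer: 936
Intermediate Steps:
c = 243
o(G) = 4*G**2 (o(G) = (2*G)**2 = 4*G**2)
Z = 56
(((58 + 2) - 40) - Z) + o(1)*c = (((58 + 2) - 40) - 1*56) + (4*1**2)*243 = ((60 - 40) - 56) + (4*1)*243 = (20 - 56) + 4*243 = -36 + 972 = 936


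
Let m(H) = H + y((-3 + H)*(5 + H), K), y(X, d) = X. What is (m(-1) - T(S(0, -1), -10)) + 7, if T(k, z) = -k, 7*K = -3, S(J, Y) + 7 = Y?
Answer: -18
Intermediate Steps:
S(J, Y) = -7 + Y
K = -3/7 (K = (⅐)*(-3) = -3/7 ≈ -0.42857)
m(H) = H + (-3 + H)*(5 + H)
(m(-1) - T(S(0, -1), -10)) + 7 = ((-15 + (-1)² + 3*(-1)) - (-1)*(-7 - 1)) + 7 = ((-15 + 1 - 3) - (-1)*(-8)) + 7 = (-17 - 1*8) + 7 = (-17 - 8) + 7 = -25 + 7 = -18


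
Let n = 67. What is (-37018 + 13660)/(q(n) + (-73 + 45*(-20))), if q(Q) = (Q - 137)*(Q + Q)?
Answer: 458/203 ≈ 2.2562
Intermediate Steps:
q(Q) = 2*Q*(-137 + Q) (q(Q) = (-137 + Q)*(2*Q) = 2*Q*(-137 + Q))
(-37018 + 13660)/(q(n) + (-73 + 45*(-20))) = (-37018 + 13660)/(2*67*(-137 + 67) + (-73 + 45*(-20))) = -23358/(2*67*(-70) + (-73 - 900)) = -23358/(-9380 - 973) = -23358/(-10353) = -23358*(-1/10353) = 458/203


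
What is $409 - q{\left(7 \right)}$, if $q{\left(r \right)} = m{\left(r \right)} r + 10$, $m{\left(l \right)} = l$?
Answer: $350$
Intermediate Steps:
$q{\left(r \right)} = 10 + r^{2}$ ($q{\left(r \right)} = r r + 10 = r^{2} + 10 = 10 + r^{2}$)
$409 - q{\left(7 \right)} = 409 - \left(10 + 7^{2}\right) = 409 - \left(10 + 49\right) = 409 - 59 = 350$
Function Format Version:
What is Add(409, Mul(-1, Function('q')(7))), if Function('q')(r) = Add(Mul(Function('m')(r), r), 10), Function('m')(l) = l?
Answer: 350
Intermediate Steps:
Function('q')(r) = Add(10, Pow(r, 2)) (Function('q')(r) = Add(Mul(r, r), 10) = Add(Pow(r, 2), 10) = Add(10, Pow(r, 2)))
Add(409, Mul(-1, Function('q')(7))) = Add(409, Mul(-1, Add(10, Pow(7, 2)))) = Add(409, Mul(-1, Add(10, 49))) = Add(409, Mul(-1, 59)) = Add(409, -59) = 350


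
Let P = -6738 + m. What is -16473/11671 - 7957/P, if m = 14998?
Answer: -228933127/96402460 ≈ -2.3748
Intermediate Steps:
P = 8260 (P = -6738 + 14998 = 8260)
-16473/11671 - 7957/P = -16473/11671 - 7957/8260 = -228933127/96402460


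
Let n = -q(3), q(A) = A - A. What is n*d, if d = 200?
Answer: 0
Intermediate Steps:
q(A) = 0
n = 0 (n = -1*0 = 0)
n*d = 0*200 = 0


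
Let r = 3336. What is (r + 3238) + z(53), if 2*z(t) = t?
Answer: 13201/2 ≈ 6600.5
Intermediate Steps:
z(t) = t/2
(r + 3238) + z(53) = (3336 + 3238) + (1/2)*53 = 6574 + 53/2 = 13201/2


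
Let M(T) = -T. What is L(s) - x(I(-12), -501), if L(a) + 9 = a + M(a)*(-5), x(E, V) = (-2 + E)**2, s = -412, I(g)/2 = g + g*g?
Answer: -71125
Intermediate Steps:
I(g) = 2*g + 2*g**2 (I(g) = 2*(g + g*g) = 2*(g + g**2) = 2*g + 2*g**2)
L(a) = -9 + 6*a (L(a) = -9 + (a - a*(-5)) = -9 + (a + 5*a) = -9 + 6*a)
L(s) - x(I(-12), -501) = (-9 + 6*(-412)) - (-2 + 2*(-12)*(1 - 12))**2 = (-9 - 2472) - (-2 + 2*(-12)*(-11))**2 = -2481 - (-2 + 264)**2 = -2481 - 1*262**2 = -2481 - 1*68644 = -2481 - 68644 = -71125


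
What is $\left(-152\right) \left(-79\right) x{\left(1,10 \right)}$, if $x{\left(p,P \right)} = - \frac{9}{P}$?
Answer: $- \frac{54036}{5} \approx -10807.0$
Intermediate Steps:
$\left(-152\right) \left(-79\right) x{\left(1,10 \right)} = \left(-152\right) \left(-79\right) \left(- \frac{9}{10}\right) = 12008 \left(\left(-9\right) \frac{1}{10}\right) = 12008 \left(- \frac{9}{10}\right) = - \frac{54036}{5}$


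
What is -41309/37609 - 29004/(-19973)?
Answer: 265746779/751164557 ≈ 0.35378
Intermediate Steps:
-41309/37609 - 29004/(-19973) = -41309*1/37609 - 29004*(-1/19973) = -41309/37609 + 29004/19973 = 265746779/751164557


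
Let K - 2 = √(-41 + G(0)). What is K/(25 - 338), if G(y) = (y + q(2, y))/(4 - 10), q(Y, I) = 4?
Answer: -2/313 - 5*I*√15/939 ≈ -0.0063898 - 0.020623*I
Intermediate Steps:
G(y) = -⅔ - y/6 (G(y) = (y + 4)/(4 - 10) = (4 + y)/(-6) = (4 + y)*(-⅙) = -⅔ - y/6)
K = 2 + 5*I*√15/3 (K = 2 + √(-41 + (-⅔ - ⅙*0)) = 2 + √(-41 + (-⅔ + 0)) = 2 + √(-41 - ⅔) = 2 + √(-125/3) = 2 + 5*I*√15/3 ≈ 2.0 + 6.455*I)
K/(25 - 338) = (2 + 5*I*√15/3)/(25 - 338) = (2 + 5*I*√15/3)/(-313) = (2 + 5*I*√15/3)*(-1/313) = -2/313 - 5*I*√15/939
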